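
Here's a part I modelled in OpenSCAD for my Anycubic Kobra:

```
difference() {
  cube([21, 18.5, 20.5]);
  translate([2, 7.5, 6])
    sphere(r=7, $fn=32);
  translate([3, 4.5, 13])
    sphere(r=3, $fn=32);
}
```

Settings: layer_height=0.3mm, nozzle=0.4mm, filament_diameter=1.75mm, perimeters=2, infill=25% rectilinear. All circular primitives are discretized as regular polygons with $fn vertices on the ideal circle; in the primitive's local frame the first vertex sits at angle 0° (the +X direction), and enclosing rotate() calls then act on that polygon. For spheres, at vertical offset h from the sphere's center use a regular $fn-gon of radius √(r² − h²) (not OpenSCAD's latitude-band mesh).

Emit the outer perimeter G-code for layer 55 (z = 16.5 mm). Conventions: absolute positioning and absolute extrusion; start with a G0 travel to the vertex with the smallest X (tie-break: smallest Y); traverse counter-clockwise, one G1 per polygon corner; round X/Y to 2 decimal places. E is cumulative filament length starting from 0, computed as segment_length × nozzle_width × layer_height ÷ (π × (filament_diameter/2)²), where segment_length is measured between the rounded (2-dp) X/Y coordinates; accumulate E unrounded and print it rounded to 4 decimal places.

At z = 16.5 mm: the cube is present — its section is the full 21×18.5 rectangle; the sphere at (2, 7.5) is absent (|z−center|=10.500 > r=7); the sphere at (3, 4.5) is absent (|z−center|=3.500 > r=3); After the difference (first − rest): none of the subtracted shapes is present at this height, so the 21×18.5 cube is unchanged — 1 connected region. The outline is a single polygon with 4 vertices. Extrusion per mm of travel: 0.4 × 0.3 / (π × 0.875²) = 0.049890. Accumulating E over each segment gives final E = 3.9413.

G0 X0.00 Y0.00 Z16.50
G1 X21.00 Y0.00 E1.0477
G1 X21.00 Y18.50 E1.9707
G1 X0.00 Y18.50 E3.0184
G1 X0.00 Y0.00 E3.9413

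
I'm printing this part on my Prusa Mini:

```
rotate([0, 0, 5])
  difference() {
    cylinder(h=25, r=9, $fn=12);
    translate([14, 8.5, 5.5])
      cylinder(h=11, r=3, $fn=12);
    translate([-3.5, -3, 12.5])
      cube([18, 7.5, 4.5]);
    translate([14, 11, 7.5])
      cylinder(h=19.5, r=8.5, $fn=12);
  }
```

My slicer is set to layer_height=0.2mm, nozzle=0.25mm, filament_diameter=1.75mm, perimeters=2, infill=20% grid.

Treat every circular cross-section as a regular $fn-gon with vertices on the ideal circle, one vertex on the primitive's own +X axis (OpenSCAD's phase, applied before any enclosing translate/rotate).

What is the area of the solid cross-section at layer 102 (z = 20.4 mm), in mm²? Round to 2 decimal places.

243.00 mm²

At z = 20.4 mm: the r=9 cylinder contributes a regular 12-gon of circumradius 9 (area = (12/2)·9.000²·sin(360°/12) = 243.00 mm²); the cylinder at (14, 8.5) is absent (z outside [5.5, 16.5]); the cube at (-3.5, -3) is absent (z outside [12.5, 17]); the r=8.5 cylinder at (14, 11) gives a regular 12-gon of circumradius 8.5 (constant along its height) (area = (12/2)·8.500²·sin(360°/12) = 216.75 mm²); After the difference (first − rest): starting from the r=9 cylinder (243.00 mm²), the r=8.5 cylinder at (14, 11) misses the remaining region (no effect) — area = 243.00 mm²; (whole slice rotated 5° about Z — lengths, areas and connectivity unchanged). Overall, the cross-section is a single solid region. Net area = 243.00 mm².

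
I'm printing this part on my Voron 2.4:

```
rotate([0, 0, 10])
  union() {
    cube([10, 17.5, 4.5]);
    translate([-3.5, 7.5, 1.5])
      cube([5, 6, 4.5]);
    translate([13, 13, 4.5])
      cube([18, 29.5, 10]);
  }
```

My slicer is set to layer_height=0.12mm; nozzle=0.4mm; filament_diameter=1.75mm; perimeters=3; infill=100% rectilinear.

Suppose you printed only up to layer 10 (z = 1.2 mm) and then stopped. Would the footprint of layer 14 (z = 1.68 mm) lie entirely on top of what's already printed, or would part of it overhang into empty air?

Compare the two slices. At z = 1.2: the 10×17.5 cube contributes its full rectangle (area 175.00 mm²); the cube at (-3.5, 7.5) does not reach this height (z outside [1.5, 6]); the cube at (13, 13) does not reach this height (z outside [4.5, 14.5]); Combining (union): only the 10×17.5 cube is present, so the union is just that shape — area = 175.00 mm²; (rotated 10° about Z; rotation is an isometry so areas/perimeters/island counts are preserved). At z = 1.68: the cube is present — its section is the full 10×17.5 rectangle (area 175.00 mm²); the cube at (-3.5, 7.5) (footprint 5×6) is included at this height (area 30.00 mm²); the cube at (13, 13) is absent (z outside [4.5, 14.5]); Merging all regions: the regions partially overlap — summed areas 205.00 mm² minus the doubly-counted overlap 9.00 mm² gives 196.00 mm² — area = 196.00 mm²; (rotated 10° about Z; rotation is an isometry so areas/perimeters/island counts are preserved). Checking containment: at z = 1.68 the cross-section extends beyond the z = 1.2 cross-section by about 21.00 mm².

part overhangs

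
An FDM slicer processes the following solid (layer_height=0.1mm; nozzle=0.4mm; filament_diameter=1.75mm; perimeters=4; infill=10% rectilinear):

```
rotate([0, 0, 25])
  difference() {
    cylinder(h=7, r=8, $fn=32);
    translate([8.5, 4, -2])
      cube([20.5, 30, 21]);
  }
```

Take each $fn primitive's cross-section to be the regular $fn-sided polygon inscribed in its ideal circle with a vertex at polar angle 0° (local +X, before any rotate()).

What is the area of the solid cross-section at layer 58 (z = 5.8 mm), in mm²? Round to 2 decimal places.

At z = 5.8 mm: the r=8 cylinder contributes a regular 32-gon of circumradius 8 (area = (32/2)·8.000²·sin(360°/32) = 199.77 mm²); the cube at (8.5, 4) is present — its section is the full 20.5×30 rectangle (area 615.00 mm²); Taking the first minus the rest: starting from the r=8 cylinder (199.77 mm²), the 20.5×30 cube at (8.5, 4) misses the remaining region (no effect) — area = 199.77 mm²; (whole slice rotated 25° about Z — lengths, areas and connectivity unchanged). Overall, the cross-section is a single solid region. Net area = 199.77 mm².

199.77 mm²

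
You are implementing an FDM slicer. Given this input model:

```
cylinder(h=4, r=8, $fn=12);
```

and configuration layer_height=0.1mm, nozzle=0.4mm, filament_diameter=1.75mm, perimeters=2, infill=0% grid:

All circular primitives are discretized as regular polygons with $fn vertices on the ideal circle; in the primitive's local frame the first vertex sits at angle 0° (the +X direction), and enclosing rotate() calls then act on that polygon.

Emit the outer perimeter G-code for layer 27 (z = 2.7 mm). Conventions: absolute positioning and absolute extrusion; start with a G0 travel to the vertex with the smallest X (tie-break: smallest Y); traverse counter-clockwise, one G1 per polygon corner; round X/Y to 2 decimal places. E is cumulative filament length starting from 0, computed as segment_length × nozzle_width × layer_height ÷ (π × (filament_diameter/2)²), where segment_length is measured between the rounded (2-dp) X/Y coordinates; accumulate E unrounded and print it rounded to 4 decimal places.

G0 X-8.00 Y0.00 Z2.70
G1 X-6.93 Y-4.00 E0.0689
G1 X-4.00 Y-6.93 E0.1378
G1 X0.00 Y-8.00 E0.2066
G1 X4.00 Y-6.93 E0.2755
G1 X6.93 Y-4.00 E0.3444
G1 X8.00 Y0.00 E0.4133
G1 X6.93 Y4.00 E0.4821
G1 X4.00 Y6.93 E0.5510
G1 X0.00 Y8.00 E0.6199
G1 X-4.00 Y6.93 E0.6887
G1 X-6.93 Y4.00 E0.7577
G1 X-8.00 Y0.00 E0.8265

At z = 2.7 mm: the r=8 cylinder gives a regular 12-gon of circumradius 8 (constant along its height). The outline is a single polygon with 12 vertices. Extrusion per mm of travel: 0.4 × 0.1 / (π × 0.875²) = 0.016630. Accumulating E over each segment gives final E = 0.8265.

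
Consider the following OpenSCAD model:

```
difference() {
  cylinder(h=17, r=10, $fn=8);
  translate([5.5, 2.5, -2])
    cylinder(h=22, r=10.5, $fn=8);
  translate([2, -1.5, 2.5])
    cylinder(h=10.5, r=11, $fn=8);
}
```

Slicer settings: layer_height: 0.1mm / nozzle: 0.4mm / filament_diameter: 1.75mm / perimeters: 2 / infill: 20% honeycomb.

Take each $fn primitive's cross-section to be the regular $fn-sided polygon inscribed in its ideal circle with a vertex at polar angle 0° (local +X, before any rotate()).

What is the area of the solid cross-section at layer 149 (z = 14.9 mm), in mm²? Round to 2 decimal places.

At z = 14.9 mm: the cylinder: section is a regular 8-gon, circumradius r=10 (area = (8/2)·10.000²·sin(360°/8) = 282.84 mm²); the r=10.5 cylinder at (5.5, 2.5) contributes a regular 8-gon of circumradius 10.5 (area = (8/2)·10.500²·sin(360°/8) = 311.83 mm²); the cylinder at (2, -1.5) is not intersected at this z (z outside [2.5, 13]); Taking the first minus the rest: starting from the r=10 cylinder (282.84 mm²), the r=10.5 cylinder at (5.5, 2.5) partially overlaps it — only the 181.80 mm² overlap (of its 311.83 mm²) is removed, clipping the outline — area = 101.04 mm². Overall, the cross-section is a single solid region. Net area = 101.04 mm².

101.04 mm²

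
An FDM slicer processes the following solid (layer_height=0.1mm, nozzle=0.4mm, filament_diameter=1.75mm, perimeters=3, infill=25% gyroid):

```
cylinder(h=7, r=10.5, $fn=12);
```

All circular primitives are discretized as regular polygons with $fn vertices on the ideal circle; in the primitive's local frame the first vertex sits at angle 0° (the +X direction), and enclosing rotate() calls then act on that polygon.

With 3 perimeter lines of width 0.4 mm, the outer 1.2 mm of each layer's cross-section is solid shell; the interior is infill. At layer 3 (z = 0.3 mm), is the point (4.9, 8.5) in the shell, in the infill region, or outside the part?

At z = 0.3 mm: the r=10.5 cylinder gives a regular 12-gon of circumradius 10.5 (constant along its height). Overall, the cross-section is a single solid region. The nearest boundary edge runs (5.25, 9.09)→(0.00, 10.50); distance from the point to it = 0.66 mm. The point is inside the cross-section, 0.66 mm from the nearest boundary — within the 1.2 mm shell band (3 × 0.4).

shell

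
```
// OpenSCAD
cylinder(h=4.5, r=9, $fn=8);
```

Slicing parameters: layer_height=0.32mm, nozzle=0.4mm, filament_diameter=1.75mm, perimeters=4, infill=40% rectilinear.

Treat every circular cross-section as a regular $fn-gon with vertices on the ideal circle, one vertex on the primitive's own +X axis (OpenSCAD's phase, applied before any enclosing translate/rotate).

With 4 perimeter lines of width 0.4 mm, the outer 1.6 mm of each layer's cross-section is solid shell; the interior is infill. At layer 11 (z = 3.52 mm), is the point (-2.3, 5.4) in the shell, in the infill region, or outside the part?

At z = 3.52 mm: the r=9 cylinder contributes a regular 8-gon of circumradius 9. Overall, the cross-section is a single solid region. The nearest boundary edge runs (0.00, 9.00)→(-6.36, 6.36); distance from the point to it = 2.45 mm. The point is inside the cross-section and 2.45 mm from the nearest boundary — more than the 1.6 mm shell width (4 × 0.4), so it's in the infill interior.

infill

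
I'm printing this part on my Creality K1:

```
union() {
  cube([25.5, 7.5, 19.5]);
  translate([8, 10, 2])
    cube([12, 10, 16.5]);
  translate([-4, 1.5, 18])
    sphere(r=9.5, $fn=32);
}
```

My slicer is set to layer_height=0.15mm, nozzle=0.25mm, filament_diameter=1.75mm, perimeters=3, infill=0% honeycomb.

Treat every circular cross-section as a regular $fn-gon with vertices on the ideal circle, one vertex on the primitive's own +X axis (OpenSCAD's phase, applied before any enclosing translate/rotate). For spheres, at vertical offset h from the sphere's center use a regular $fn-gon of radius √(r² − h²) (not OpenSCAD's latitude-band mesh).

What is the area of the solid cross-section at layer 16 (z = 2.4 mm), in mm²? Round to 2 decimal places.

At z = 2.4 mm: the 25.5×7.5 cube contributes its full rectangle (area 191.25 mm²); the cube at (8, 10) (footprint 12×10) is included at this height (area 120.00 mm²); the sphere at (-4, 1.5) is absent (|z−center|=15.600 > r=9.5); Combining (union): the 2 present regions are separate (no shared area or edge), so areas and boundary lengths simply add and each stays a separate island — area = 311.25 mm². Overall, the cross-section has 2 separate islands. Net area = 311.25 mm².

311.25 mm²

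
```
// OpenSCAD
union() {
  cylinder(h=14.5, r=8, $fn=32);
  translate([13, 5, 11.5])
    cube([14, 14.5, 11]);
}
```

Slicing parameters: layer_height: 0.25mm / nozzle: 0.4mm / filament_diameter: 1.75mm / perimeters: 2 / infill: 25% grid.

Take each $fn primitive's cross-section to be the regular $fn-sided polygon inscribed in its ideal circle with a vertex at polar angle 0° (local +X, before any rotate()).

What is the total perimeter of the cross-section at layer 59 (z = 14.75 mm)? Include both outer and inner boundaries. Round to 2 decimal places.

At z = 14.75 mm: the cylinder does not reach this height (z outside [0, 14.5]); the cube at (13, 5) (footprint 14×14.5) is included at this height (perimeter 57.00 mm); Combining (union): only the 14×14.5 cube at (13, 5) is present, so the union is just that shape — boundary = 57.00 mm. Overall, the cross-section is a single solid region. Total boundary length (outer) = 57.00 mm.

57.00 mm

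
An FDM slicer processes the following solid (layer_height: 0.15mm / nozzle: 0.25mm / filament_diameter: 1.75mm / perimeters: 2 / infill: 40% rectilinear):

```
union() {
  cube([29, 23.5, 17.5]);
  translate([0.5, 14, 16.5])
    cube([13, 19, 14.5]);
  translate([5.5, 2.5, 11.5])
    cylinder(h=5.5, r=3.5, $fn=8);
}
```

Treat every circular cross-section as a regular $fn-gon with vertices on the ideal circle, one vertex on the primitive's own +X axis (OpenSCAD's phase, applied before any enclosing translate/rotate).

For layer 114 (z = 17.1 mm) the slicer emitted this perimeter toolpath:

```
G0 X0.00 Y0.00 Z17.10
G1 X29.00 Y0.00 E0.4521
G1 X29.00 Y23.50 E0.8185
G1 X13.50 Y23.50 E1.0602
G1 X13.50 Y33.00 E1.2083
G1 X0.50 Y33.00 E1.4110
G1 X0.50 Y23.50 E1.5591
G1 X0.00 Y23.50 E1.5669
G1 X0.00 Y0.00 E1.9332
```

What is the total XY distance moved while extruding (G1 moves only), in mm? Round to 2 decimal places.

124.00 mm

Sum the Euclidean lengths of each G1 segment: total = 124.00 mm.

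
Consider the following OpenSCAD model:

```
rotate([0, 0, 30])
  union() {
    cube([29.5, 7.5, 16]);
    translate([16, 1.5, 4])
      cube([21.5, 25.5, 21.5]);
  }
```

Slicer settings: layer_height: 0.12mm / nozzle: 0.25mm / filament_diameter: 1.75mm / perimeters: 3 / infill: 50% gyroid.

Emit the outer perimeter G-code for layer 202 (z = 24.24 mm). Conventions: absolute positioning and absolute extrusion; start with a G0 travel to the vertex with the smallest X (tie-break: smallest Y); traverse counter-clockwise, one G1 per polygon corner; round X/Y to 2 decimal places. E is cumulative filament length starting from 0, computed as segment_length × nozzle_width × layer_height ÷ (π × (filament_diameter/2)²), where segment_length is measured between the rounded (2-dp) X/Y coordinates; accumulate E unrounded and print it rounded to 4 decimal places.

At z = 24.24 mm: the cube does not reach this height (z outside [0, 16]); the cube at (16, 1.5) is present — its section is the full 21.5×25.5 rectangle; Merging all regions: only the 21.5×25.5 cube at (16, 1.5) is present, so the union is just that shape — 1 connected region; (rotated 30° about Z; rotation is an isometry so areas/perimeters/island counts are preserved). The outline is a single polygon with 4 vertices. Extrusion per mm of travel: 0.25 × 0.12 / (π × 0.875²) = 0.012473. Accumulating E over each segment gives final E = 1.1724.

G0 X0.36 Y31.38 Z24.24
G1 X13.11 Y9.30 E0.3180
G1 X31.73 Y20.05 E0.5862
G1 X18.98 Y42.13 E0.9042
G1 X0.36 Y31.38 E1.1724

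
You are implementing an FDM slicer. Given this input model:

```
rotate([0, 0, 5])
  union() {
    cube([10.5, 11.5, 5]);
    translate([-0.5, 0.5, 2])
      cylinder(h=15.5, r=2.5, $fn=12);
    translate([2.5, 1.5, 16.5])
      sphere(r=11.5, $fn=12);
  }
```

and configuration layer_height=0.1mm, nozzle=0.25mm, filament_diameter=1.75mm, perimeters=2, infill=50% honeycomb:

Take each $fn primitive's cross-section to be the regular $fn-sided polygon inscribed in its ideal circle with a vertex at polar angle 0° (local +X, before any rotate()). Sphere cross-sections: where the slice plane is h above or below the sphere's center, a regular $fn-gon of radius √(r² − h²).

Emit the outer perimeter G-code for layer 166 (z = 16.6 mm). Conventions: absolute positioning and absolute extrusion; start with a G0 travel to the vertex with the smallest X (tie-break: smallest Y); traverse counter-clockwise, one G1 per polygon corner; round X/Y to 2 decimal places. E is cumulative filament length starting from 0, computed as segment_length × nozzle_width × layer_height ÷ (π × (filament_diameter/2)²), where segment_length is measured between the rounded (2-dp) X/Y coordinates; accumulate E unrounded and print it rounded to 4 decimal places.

G0 X-9.10 Y0.71 Z16.60
G1 X-7.06 Y-4.88 E0.0618
G1 X-2.50 Y-8.71 E0.1237
G1 X3.36 Y-9.74 E0.1856
G1 X8.96 Y-7.71 E0.2475
G1 X12.78 Y-3.15 E0.3093
G1 X13.82 Y2.71 E0.3712
G1 X11.78 Y8.31 E0.4331
G1 X7.22 Y12.13 E0.4950
G1 X1.36 Y13.17 E0.5568
G1 X-4.24 Y11.13 E0.6188
G1 X-8.06 Y6.57 E0.6806
G1 X-9.10 Y0.71 E0.7425

At z = 16.6 mm: the cube is not intersected at this z (z outside [0, 5]); the cylinder at (-0.5, 0.5): section is a regular 12-gon, circumradius r=2.5; the sphere at (2.5, 1.5): section is a regular 12-gon, circumradius = √(r²−h²) = √(11.5²−0.1²) = 11.500; Combining (union): the r=2.5 cylinder at (-0.5, 0.5) lies entirely inside the r=11.5 sphere at (2.5, 1.5), so the union is just the r=11.5 sphere at (2.5, 1.5) — 1 connected region; (rotated 5° about Z; rotation is an isometry so areas/perimeters/island counts are preserved). The outline is a single polygon with 12 vertices. Extrusion per mm of travel: 0.25 × 0.1 / (π × 0.875²) = 0.010394. Accumulating E over each segment gives final E = 0.7425.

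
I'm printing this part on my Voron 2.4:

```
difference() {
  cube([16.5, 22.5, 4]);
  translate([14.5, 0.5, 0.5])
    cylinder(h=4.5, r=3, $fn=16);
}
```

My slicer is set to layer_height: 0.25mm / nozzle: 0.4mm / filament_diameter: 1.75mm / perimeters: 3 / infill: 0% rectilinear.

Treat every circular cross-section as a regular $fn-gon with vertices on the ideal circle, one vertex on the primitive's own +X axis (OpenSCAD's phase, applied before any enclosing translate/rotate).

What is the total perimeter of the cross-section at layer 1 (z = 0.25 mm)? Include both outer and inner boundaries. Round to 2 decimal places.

78.00 mm

At z = 0.25 mm: the cube (footprint 16.5×22.5) is included at this height (perimeter 78.00 mm); the cylinder at (14.5, 0.5) is not intersected at this z (z outside [0.5, 5]); Taking the first minus the rest: none of the subtracted shapes is present at this height, so the 16.5×22.5 cube is unchanged — boundary = 78.00 mm. Overall, the cross-section is a single solid region. Total boundary length (outer) = 78.00 mm.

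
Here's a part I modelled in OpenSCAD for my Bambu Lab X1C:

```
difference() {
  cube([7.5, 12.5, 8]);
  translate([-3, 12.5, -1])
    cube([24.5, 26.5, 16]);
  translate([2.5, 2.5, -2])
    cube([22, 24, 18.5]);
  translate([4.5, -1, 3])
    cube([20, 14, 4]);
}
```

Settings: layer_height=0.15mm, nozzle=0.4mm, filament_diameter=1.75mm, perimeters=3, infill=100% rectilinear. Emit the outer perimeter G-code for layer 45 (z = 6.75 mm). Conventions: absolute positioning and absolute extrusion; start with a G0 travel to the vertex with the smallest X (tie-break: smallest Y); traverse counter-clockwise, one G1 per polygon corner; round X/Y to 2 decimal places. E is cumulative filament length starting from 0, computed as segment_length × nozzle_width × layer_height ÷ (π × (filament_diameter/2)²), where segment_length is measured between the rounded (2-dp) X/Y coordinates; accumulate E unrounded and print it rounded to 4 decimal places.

G0 X0.00 Y0.00 Z6.75
G1 X4.50 Y0.00 E0.1123
G1 X4.50 Y2.50 E0.1746
G1 X2.50 Y2.50 E0.2245
G1 X2.50 Y12.50 E0.4740
G1 X0.00 Y12.50 E0.5363
G1 X0.00 Y0.00 E0.8481

At z = 6.75 mm: the cube is present — its section is the full 7.5×12.5 rectangle; the cube at (-3, 12.5) is present — its section is the full 24.5×26.5 rectangle; the cube at (2.5, 2.5) (footprint 22×24) is included at this height; the 20×14 cube at (4.5, -1) contributes its full rectangle; After the difference (first − rest): starting from the 7.5×12.5 cube, the 24.5×26.5 cube at (-3, 12.5) misses the remaining region (no effect); the 22×24 cube at (2.5, 2.5) partially overlaps it — only the 50.00 mm² overlap (of its 528.00 mm²) is removed, clipping the outline; the 20×14 cube at (4.5, -1) partially overlaps it — only the 7.50 mm² overlap (of its 280.00 mm²) is removed, clipping the outline — 1 connected region. The outline is a single polygon with 6 vertices. Extrusion per mm of travel: 0.4 × 0.15 / (π × 0.875²) = 0.024945. Accumulating E over each segment gives final E = 0.8481.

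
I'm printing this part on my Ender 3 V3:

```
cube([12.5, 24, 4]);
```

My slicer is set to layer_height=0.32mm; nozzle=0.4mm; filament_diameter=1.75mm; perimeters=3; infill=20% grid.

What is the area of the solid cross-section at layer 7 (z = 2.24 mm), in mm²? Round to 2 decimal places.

At z = 2.24 mm: the 12.5×24 cube contributes its full rectangle (area 300.00 mm²). Overall, the cross-section is a single solid region. Net area = 300.00 mm².

300.00 mm²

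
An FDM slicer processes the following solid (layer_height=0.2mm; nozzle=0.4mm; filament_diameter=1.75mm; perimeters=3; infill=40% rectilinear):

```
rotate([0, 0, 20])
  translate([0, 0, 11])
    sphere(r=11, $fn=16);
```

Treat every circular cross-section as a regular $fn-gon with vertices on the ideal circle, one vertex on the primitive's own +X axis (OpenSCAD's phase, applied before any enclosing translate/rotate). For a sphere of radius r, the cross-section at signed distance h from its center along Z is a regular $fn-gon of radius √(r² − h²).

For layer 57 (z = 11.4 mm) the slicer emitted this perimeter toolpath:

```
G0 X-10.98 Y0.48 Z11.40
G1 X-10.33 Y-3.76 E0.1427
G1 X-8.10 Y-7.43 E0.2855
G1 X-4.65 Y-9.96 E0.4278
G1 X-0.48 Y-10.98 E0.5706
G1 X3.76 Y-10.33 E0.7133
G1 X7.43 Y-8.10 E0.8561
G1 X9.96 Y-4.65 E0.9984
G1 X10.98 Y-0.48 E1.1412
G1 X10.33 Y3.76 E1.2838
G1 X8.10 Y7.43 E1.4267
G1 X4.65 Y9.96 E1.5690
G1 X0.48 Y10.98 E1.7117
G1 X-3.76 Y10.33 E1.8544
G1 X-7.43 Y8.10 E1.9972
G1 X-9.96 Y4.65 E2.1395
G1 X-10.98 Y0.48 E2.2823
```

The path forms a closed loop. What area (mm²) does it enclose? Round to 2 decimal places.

369.88 mm²

Apply the shoelace formula to the sequence of (X, Y) vertices; enclosed area = 369.88 mm².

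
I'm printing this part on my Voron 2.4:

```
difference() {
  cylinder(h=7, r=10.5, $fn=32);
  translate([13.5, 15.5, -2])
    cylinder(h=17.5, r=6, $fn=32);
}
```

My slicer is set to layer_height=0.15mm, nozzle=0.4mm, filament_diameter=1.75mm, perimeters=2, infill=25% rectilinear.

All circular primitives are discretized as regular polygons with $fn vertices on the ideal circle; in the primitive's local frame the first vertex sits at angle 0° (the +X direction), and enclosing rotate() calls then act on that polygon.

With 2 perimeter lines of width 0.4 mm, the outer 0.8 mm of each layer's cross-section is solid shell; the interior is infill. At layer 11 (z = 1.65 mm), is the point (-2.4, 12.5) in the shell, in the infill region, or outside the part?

At z = 1.65 mm: the cylinder: section is a regular 32-gon, circumradius r=10.5; the r=6 cylinder at (13.5, 15.5) contributes a regular 32-gon of circumradius 6; After the difference (first − rest): starting from the r=10.5 cylinder, the r=6 cylinder at (13.5, 15.5) misses the remaining region (no effect) — 1 connected region. Overall, the cross-section is a single solid region. The nearest boundary edge runs (-4.02, 9.70)→(-2.05, 10.30); distance from the point to it = 2.23 mm. The point is not inside any of the regions above, so it lies outside the cross-section (2.23 mm from the nearest boundary).

outside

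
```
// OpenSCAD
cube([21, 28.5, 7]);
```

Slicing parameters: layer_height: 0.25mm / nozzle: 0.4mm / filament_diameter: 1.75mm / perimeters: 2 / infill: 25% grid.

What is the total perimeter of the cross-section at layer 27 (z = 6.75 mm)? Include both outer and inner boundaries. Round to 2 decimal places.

At z = 6.75 mm: the cube (footprint 21×28.5) is included at this height (perimeter 99.00 mm). Overall, the cross-section is a single solid region. Total boundary length (outer) = 99.00 mm.

99.00 mm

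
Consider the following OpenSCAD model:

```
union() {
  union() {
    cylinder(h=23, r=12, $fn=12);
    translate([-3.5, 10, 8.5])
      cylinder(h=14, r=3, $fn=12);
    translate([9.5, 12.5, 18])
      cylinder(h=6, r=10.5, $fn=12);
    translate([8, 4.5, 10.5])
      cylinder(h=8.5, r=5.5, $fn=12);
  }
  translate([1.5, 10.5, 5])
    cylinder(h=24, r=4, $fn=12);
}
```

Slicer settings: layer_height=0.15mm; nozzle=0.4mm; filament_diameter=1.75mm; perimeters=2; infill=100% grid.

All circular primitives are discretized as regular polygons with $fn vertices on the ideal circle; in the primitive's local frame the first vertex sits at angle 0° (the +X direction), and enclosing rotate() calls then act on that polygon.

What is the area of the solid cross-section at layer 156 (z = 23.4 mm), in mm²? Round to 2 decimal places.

At z = 23.4 mm: the cylinder is absent (z outside [0, 23]); the cylinder at (-3.5, 10) is absent (z outside [8.5, 22.5]); the r=10.5 cylinder at (9.5, 12.5) contributes a regular 12-gon of circumradius 10.5 (area = (12/2)·10.500²·sin(360°/12) = 330.75 mm²); the cylinder at (8, 4.5) is absent (z outside [10.5, 19]); Taking the union: only the r=10.5 cylinder at (9.5, 12.5) is present, so the union is just that shape — area = 330.75 mm²; the cylinder at (1.5, 10.5): section is a regular 12-gon, circumradius r=4 (area = (12/2)·4.000²·sin(360°/12) = 48.00 mm²); Taking the union: the regions partially overlap — summed areas 378.75 mm² minus the doubly-counted overlap 37.85 mm² gives 340.90 mm² — area = 340.90 mm². Overall, the cross-section is a single solid region. Net area = 340.90 mm².

340.90 mm²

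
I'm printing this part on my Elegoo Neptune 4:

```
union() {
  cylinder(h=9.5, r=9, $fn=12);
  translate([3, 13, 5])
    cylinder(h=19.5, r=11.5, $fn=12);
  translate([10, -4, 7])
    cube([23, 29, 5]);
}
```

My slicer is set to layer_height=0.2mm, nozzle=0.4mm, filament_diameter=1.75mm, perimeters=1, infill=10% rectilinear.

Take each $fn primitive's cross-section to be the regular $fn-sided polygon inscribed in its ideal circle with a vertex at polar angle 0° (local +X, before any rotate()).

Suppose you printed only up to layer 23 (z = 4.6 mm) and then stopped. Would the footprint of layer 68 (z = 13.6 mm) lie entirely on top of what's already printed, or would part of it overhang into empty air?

part overhangs

Compare the two slices. At z = 4.6: the cylinder: section is a regular 12-gon, circumradius r=9 (area = (12/2)·9.000²·sin(360°/12) = 243.00 mm²); the cylinder at (3, 13) is not intersected at this z (z outside [5, 24.5]); the cube at (10, -4) is absent (z outside [7, 12]); Merging all regions: only the r=9 cylinder is present, so the union is just that shape — area = 243.00 mm². At z = 13.6: the cylinder does not reach this height (z outside [0, 9.5]); the r=11.5 cylinder at (3, 13) contributes a regular 12-gon of circumradius 11.5 (area = (12/2)·11.500²·sin(360°/12) = 396.75 mm²); the cube at (10, -4) does not reach this height (z outside [7, 12]); Taking the union: only the r=11.5 cylinder at (3, 13) is present, so the union is just that shape — area = 396.75 mm². Checking containment: at z = 13.6 the cross-section extends beyond the z = 4.6 cross-section by about 328.48 mm².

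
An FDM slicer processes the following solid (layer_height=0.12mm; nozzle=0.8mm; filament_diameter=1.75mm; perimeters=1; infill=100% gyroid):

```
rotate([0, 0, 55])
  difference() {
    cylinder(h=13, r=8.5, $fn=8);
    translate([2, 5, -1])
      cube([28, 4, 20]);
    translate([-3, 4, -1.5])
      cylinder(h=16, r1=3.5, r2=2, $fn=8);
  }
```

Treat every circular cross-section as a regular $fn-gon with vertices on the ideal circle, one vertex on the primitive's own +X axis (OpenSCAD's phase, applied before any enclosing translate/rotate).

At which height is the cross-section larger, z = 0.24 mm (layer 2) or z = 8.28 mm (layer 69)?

Layer 2 (z = 0.24): the cylinder: section is a regular 8-gon, circumradius r=8.5 (area = (8/2)·8.500²·sin(360°/8) = 204.35 mm²); the cube at (2, 5) is present — its section is the full 28×4 rectangle (area 112.00 mm²); the cone at (-3, 4): at t=0.109 of its height the radius interpolates to r₁+(r₂−r₁)t = 3.337, giving a regular 8-gon of that circumradius (area = (8/2)·3.337²·sin(360°/8) = 31.49 mm²); Subtracting the remaining from the first: starting from the r=8.5 cylinder (204.35 mm²), the 28×4 cube at (2, 5) partially overlaps it — only the 7.59 mm² overlap (of its 112.00 mm²) is removed, clipping the outline; the cone at (-3, 4) partially overlaps it — only the 31.30 mm² overlap (of its 31.49 mm²) is removed, clipping the outline — area = 165.46 mm²; (rotated 55° about Z; rotation is an isometry so areas/perimeters/island counts are preserved). So its area = 165.46 mm². Layer 69 (z = 8.28): the r=8.5 cylinder contributes a regular 8-gon of circumradius 8.5 (area = (8/2)·8.500²·sin(360°/8) = 204.35 mm²); the 28×4 cube at (2, 5) contributes its full rectangle (area 112.00 mm²); the cone at (-3, 4) (r1=3.5→r2=2) has section circumradius 2.583 here — a regular 8-gon (area = (8/2)·2.583²·sin(360°/8) = 18.87 mm²); Taking the first minus the rest: starting from the r=8.5 cylinder (204.35 mm²), the 28×4 cube at (2, 5) partially overlaps it — only the 7.59 mm² overlap (of its 112.00 mm²) is removed, clipping the outline; the cone at (-3, 4) lies wholly inside it (removes its full 18.87 mm² and its 15.82 mm outline becomes a hole wall) — area = 177.89 mm²; (rotated 55° about Z; rotation is an isometry so areas/perimeters/island counts are preserved). So its area = 177.89 mm². Layer 69 is larger (177.89 vs 165.46 mm²).

layer 69 (z = 8.28 mm)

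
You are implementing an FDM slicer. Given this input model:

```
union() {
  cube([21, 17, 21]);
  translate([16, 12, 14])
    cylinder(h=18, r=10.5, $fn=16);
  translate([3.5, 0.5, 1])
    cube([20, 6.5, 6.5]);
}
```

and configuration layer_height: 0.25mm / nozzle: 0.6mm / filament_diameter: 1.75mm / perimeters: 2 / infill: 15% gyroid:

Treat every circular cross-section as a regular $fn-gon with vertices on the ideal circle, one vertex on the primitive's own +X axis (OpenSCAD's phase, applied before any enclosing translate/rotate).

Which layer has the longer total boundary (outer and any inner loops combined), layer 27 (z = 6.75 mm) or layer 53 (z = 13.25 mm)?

Layer 27 (z = 6.75): the cube is present — its section is the full 21×17 rectangle (perimeter 76.00 mm); the cylinder at (16, 12) is not intersected at this z (z outside [14, 32]); the cube at (3.5, 0.5) (footprint 20×6.5) is included at this height (perimeter 53.00 mm); Taking the union: the regions partially overlap (shared area 113.75 mm²), so the edge portions inside another operand are dropped and the merged outline is re-measured after clipping — boundary = 81.00 mm. So its perimeter = 81.00 mm. Layer 53 (z = 13.25): the cube (footprint 21×17) is included at this height (perimeter 76.00 mm); the cylinder at (16, 12) is not intersected at this z (z outside [14, 32]); the cube at (3.5, 0.5) does not reach this height (z outside [1, 7.5]); Merging all regions: only the 21×17 cube is present, so the union is just that shape — boundary = 76.00 mm. So its perimeter = 76.00 mm. Layer 27 is larger (81.00 vs 76.00 mm).

layer 27 (z = 6.75 mm)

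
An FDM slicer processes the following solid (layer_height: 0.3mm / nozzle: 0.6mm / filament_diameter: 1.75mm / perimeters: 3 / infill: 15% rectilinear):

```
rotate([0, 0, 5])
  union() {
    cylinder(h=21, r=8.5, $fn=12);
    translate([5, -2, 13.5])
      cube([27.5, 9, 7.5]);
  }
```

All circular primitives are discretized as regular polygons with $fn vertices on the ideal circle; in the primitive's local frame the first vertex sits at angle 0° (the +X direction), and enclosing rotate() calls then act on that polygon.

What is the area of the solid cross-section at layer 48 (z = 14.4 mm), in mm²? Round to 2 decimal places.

At z = 14.4 mm: the r=8.5 cylinder contributes a regular 12-gon of circumradius 8.5 (area = (12/2)·8.500²·sin(360°/12) = 216.75 mm²); the cube at (5, -2) (footprint 27.5×9) is included at this height (area 247.50 mm²); Taking the union: the regions partially overlap — summed areas 464.25 mm² minus the doubly-counted overlap 21.71 mm² gives 442.54 mm² — area = 442.54 mm²; (whole slice rotated 5° about Z — lengths, areas and connectivity unchanged). Overall, the cross-section is a single solid region. Net area = 442.54 mm².

442.54 mm²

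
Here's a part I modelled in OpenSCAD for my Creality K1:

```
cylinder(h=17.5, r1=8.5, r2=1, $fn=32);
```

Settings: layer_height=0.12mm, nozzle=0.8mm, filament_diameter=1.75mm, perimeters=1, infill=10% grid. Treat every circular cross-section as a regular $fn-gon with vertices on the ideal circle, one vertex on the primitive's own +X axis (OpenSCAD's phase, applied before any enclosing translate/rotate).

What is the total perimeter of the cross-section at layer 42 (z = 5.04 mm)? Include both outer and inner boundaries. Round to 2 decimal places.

39.77 mm

At z = 5.04 mm: the cone: at t=0.288 of its height the radius interpolates to r₁+(r₂−r₁)t = 6.340, giving a regular 32-gon of that circumradius (perimeter = 2·32·6.340·sin(180°/32) = 39.77 mm). Overall, the cross-section is a single solid region. Total boundary length (outer) = 39.77 mm.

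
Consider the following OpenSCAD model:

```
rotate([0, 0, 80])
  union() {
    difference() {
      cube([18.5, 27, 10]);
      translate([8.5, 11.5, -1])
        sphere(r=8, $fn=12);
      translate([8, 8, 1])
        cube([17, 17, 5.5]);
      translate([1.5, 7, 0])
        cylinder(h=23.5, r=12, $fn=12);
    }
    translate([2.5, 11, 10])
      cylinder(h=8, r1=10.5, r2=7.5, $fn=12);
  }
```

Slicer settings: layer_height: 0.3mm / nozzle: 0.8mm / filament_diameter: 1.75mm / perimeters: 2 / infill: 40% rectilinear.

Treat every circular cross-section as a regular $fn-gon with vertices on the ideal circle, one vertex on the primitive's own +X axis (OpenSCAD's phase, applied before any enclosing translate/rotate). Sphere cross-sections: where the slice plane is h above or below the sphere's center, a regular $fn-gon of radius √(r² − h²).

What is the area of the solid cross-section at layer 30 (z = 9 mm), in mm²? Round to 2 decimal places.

At z = 9 mm: the cube is present — its section is the full 18.5×27 rectangle (area 499.50 mm²); the sphere at (8.5, 11.5) does not reach this height (|z−center|=10.000 > r=8); the cube at (8, 8) does not reach this height (z outside [1, 6.5]); the cylinder at (1.5, 7): section is a regular 12-gon, circumradius r=12 (area = (12/2)·12.000²·sin(360°/12) = 432.00 mm²); After the difference (first − rest): starting from the 18.5×27 cube (499.50 mm²), the r=12 cylinder at (1.5, 7) partially overlaps it — only the 213.27 mm² overlap (of its 432.00 mm²) is removed, clipping the outline — area = 286.23 mm²; the cone at (2.5, 11) is absent (z outside [10, 18]); Taking the union: only that combined region is present, so the union is just that shape — area = 286.23 mm²; (rotated 80° about Z; rotation is an isometry so areas/perimeters/island counts are preserved). Overall, the cross-section is a single solid region. Net area = 286.23 mm².

286.23 mm²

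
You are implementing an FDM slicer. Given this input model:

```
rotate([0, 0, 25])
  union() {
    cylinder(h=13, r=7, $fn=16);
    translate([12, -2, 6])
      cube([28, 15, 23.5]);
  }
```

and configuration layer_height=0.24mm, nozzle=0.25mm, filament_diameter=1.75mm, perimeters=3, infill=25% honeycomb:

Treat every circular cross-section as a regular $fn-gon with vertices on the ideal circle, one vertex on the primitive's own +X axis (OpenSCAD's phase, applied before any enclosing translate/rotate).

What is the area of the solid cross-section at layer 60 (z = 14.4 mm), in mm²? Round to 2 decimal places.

420.00 mm²

At z = 14.4 mm: the cylinder does not reach this height (z outside [0, 13]); the cube at (12, -2) is present — its section is the full 28×15 rectangle (area 420.00 mm²); Merging all regions: only the 28×15 cube at (12, -2) is present, so the union is just that shape — area = 420.00 mm²; (rotated 25° about Z; rotation is an isometry so areas/perimeters/island counts are preserved). Overall, the cross-section is a single solid region. Net area = 420.00 mm².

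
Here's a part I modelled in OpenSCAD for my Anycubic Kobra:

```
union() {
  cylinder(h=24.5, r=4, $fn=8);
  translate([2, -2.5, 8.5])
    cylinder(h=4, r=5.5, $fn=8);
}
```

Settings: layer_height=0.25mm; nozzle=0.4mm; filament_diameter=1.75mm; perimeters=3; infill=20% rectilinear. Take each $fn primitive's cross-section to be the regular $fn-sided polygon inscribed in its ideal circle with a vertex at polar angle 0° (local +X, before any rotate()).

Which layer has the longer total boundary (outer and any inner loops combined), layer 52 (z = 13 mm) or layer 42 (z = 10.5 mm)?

layer 42 (z = 10.5 mm)

Layer 52 (z = 13): the r=4 cylinder gives a regular 8-gon of circumradius 4 (constant along its height) (perimeter = 2·8·4.000·sin(180°/8) = 24.49 mm); the cylinder at (2, -2.5) does not reach this height (z outside [8.5, 12.5]); Taking the union: only the r=4 cylinder is present, so the union is just that shape — boundary = 24.49 mm. So its perimeter = 24.49 mm. Layer 42 (z = 10.5): the r=4 cylinder gives a regular 8-gon of circumradius 4 (constant along its height) (perimeter = 2·8·4.000·sin(180°/8) = 24.49 mm); the cylinder at (2, -2.5): section is a regular 8-gon, circumradius r=5.5 (perimeter = 2·8·5.500·sin(180°/8) = 33.68 mm); Merging all regions: the regions partially overlap (shared area 34.13 mm²), so the edge portions inside another operand are dropped and the merged outline is re-measured after clipping — boundary = 36.38 mm. So its perimeter = 36.38 mm. Layer 42 is larger (36.38 vs 24.49 mm).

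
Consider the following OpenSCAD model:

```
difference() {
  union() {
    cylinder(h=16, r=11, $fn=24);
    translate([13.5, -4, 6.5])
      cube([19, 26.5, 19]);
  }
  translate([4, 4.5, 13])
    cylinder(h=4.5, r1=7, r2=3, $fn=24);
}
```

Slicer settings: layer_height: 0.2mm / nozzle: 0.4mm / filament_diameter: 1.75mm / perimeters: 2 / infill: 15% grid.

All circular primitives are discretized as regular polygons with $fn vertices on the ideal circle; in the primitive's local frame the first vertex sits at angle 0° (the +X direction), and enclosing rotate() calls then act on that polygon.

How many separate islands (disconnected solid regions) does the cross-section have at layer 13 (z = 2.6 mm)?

1

At z = 2.6 mm: the r=11 cylinder contributes a regular 24-gon of circumradius 11; the cube at (13.5, -4) is not intersected at this z (z outside [6.5, 25.5]); Taking the union: only the r=11 cylinder is present, so the union is just that shape — 1 connected region; the cone at (4, 4.5) is absent (z outside [13, 17.5]); Subtracting the remaining from the first: none of the subtracted shapes is present at this height, so the result so far is unchanged — 1 connected region. Overall, the cross-section is a single solid region. Island count = 1.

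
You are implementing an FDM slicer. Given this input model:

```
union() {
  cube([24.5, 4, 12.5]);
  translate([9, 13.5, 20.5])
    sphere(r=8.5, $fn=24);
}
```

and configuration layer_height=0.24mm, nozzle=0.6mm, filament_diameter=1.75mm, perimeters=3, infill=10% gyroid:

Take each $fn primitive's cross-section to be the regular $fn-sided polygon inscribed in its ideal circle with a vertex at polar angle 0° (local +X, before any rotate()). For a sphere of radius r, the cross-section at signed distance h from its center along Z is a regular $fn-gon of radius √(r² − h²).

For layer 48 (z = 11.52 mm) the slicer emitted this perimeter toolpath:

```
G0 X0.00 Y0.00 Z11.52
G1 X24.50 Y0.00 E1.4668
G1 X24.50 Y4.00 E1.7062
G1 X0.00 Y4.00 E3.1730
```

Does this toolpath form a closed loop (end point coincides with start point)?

Start point (G0): (0.00, 0.00). End point (last G1): the path does not return to the start — open.

no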